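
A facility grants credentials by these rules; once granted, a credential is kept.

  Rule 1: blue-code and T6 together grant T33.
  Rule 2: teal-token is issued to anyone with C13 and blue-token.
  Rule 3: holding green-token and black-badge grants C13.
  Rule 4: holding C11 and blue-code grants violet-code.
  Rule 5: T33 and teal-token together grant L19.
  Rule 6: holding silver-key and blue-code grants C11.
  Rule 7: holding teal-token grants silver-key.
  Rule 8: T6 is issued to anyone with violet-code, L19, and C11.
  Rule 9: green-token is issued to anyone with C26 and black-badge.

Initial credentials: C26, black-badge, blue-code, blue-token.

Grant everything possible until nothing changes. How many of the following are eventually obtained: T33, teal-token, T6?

1

Holding C26 and black-badge grants green-token (Rule 9).
Holding green-token and black-badge grants C13 (Rule 3).
Holding C13 and blue-token grants teal-token (Rule 2).
T33 would need blue-code and T6 (Rule 1), but T6 is never granted.
teal-token: reached.
T6 would need violet-code, L19, and C11 (Rule 8), but L19 is never granted.
Reached: teal-token — 1 of the 3.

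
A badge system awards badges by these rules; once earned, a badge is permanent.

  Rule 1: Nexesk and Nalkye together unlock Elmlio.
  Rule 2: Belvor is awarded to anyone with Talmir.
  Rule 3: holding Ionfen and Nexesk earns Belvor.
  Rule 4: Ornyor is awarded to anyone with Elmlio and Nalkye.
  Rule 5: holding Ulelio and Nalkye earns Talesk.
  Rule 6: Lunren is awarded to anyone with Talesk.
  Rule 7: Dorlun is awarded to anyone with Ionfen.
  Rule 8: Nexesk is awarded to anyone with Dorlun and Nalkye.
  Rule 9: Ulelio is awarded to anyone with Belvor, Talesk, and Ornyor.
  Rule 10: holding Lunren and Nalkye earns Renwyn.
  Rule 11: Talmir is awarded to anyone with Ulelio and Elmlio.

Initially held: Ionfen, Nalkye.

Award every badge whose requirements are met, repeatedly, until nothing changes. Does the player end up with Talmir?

Talmir would need Ulelio and Elmlio (Rule 11), but Ulelio is never earned.

No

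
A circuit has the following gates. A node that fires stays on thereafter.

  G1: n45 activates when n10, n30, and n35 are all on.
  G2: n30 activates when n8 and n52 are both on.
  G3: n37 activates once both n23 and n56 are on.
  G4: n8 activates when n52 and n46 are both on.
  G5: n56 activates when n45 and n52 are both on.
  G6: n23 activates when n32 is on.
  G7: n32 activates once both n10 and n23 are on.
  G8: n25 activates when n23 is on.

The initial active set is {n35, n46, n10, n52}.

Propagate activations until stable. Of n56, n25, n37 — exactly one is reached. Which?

G4: n52 and n46 on → n8 on.
G2: n8 and n52 on → n30 on.
G1: n10, n30, and n35 on → n45 on.
G5: n45 and n52 on → n56 on.
n37 would need n23 and n56 (G3), but n23 never turns on. n25 would need n23 (G8), but n23 never turns on.

n56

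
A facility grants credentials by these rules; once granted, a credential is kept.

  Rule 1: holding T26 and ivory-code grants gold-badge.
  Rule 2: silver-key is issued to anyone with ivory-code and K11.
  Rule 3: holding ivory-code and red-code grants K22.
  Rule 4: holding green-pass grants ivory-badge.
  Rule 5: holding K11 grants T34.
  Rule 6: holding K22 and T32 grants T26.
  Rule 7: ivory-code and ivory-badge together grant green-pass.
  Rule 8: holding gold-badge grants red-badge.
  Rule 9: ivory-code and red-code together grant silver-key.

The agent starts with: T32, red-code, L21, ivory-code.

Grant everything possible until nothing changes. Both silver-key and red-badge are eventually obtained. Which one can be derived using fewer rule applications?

silver-key: Holding ivory-code and red-code grants silver-key (Rule 9). [1 rule application]
red-badge: Holding ivory-code and red-code grants K22 (Rule 3). Holding K22 and T32 grants T26 (Rule 6). Holding T26 and ivory-code grants gold-badge (Rule 1). Holding gold-badge grants red-badge (Rule 8). [4 rule applications]
silver-key needs fewer.

silver-key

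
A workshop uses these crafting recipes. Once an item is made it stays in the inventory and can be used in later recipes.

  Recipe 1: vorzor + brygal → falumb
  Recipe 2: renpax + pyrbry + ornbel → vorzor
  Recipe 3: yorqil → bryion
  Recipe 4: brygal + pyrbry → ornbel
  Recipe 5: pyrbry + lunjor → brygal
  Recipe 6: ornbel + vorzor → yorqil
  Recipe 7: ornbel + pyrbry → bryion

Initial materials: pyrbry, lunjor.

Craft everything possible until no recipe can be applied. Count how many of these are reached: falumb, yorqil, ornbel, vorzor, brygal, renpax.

2

Using Recipe 5, pyrbry and lunjor make brygal.
brygal + pyrbry → ornbel (Recipe 4).
falumb would need vorzor and brygal (Recipe 1), but vorzor is never obtained.
yorqil would need ornbel and vorzor (Recipe 6), but vorzor is never obtained.
ornbel: reached.
vorzor would need renpax, pyrbry, and ornbel (Recipe 2), but renpax is never obtained.
brygal: reached.
No rule produces renpax, and it is not given.
Reached: ornbel and brygal — 2 of the 6.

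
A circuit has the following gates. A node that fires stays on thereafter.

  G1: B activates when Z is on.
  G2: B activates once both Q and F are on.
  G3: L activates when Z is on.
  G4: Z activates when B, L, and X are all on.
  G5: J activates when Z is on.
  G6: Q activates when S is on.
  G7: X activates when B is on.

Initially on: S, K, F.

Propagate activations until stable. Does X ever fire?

Yes

G6: S on → Q on.
G2: Q and F on → B on.
B is on, so X activates (G7).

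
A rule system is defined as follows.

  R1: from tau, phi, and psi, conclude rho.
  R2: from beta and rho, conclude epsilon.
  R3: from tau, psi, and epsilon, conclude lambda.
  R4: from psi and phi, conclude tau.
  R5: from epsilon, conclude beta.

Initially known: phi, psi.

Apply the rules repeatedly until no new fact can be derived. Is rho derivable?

psi and phi hold, so tau follows (R4).
tau, phi, and psi hold, so rho follows (R1).

Yes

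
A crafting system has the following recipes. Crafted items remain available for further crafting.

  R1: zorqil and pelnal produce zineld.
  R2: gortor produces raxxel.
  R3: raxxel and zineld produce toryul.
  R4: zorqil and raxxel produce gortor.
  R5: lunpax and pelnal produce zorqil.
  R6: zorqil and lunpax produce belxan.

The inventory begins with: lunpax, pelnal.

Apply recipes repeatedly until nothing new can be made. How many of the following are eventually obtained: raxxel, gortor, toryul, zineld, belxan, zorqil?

lunpax and pelnal → zorqil (R5).
Using R6, zorqil and lunpax make belxan.
zorqil and pelnal → zineld (R1).
raxxel would need gortor (R2), but gortor is never obtained.
gortor would need zorqil and raxxel (R4), but raxxel is never obtained.
toryul would need raxxel and zineld (R3), but raxxel is never obtained.
zineld: reached.
belxan: reached.
zorqil: reached.
Reached: zineld, belxan, and zorqil — 3 of the 6.

3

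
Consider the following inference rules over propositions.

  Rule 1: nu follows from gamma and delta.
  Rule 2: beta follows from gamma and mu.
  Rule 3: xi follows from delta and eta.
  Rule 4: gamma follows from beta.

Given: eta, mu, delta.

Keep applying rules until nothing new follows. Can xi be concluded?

Yes

From delta and eta, Rule 3 gives xi.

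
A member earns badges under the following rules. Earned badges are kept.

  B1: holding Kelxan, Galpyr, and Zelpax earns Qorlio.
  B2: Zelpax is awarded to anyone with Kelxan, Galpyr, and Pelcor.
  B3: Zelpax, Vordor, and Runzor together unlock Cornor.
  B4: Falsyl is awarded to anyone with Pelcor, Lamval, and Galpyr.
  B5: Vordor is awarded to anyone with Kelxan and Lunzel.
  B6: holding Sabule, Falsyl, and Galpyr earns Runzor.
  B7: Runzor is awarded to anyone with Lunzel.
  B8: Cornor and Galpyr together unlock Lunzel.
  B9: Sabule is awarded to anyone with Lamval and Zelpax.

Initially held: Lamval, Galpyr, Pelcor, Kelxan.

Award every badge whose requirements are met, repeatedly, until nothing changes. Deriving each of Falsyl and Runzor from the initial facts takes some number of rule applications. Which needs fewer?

Falsyl: With Pelcor, Lamval, and Galpyr, Falsyl is earned (B4). [1 rule application]
Runzor: With Kelxan, Galpyr, and Pelcor, Zelpax is earned (B2). With Pelcor, Lamval, and Galpyr, Falsyl is earned (B4). With Lamval and Zelpax, Sabule is earned (B9). With Sabule, Falsyl, and Galpyr, Runzor is earned (B6). [4 rule applications]
Falsyl needs fewer.

Falsyl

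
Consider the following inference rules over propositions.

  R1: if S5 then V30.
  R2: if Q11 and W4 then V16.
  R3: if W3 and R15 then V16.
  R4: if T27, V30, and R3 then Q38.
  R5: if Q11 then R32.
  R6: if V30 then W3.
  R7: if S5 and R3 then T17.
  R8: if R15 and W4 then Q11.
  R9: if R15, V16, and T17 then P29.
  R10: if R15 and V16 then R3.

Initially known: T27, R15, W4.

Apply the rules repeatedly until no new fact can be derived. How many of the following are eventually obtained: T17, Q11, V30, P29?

1

From R15 and W4, R8 gives Q11.
T17 would need S5 and R3 (R7), but S5 is never established.
Q11: reached.
V30 would need S5 (R1), but S5 is never established.
P29 would need R15, V16, and T17 (R9), but T17 is never established.
Reached: Q11 — 1 of the 4.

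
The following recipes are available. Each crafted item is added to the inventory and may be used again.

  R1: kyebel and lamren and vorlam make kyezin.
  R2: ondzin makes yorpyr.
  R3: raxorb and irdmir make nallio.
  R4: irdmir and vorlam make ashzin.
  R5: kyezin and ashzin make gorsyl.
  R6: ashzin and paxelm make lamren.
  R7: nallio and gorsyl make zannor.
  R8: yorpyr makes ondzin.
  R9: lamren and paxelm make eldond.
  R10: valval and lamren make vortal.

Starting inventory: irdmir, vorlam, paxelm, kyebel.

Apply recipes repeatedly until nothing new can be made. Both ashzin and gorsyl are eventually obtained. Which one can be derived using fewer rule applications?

ashzin

ashzin: Using R4, irdmir and vorlam make ashzin. [1 rule application]
gorsyl: Using R4, irdmir and vorlam make ashzin. Using R6, ashzin and paxelm make lamren. Using R1, kyebel, lamren, and vorlam make kyezin. kyezin and ashzin → gorsyl (R5). [4 rule applications]
ashzin needs fewer.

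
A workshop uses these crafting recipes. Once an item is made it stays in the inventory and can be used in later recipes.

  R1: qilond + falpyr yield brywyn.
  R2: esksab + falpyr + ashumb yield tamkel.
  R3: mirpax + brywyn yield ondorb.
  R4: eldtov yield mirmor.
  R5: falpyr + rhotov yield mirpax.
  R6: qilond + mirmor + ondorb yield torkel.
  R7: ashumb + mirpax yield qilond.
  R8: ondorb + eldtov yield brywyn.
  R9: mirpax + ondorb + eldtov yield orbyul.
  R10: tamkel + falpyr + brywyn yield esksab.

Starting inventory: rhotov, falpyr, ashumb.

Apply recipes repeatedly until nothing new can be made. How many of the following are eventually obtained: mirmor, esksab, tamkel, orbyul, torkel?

0

mirmor would need eldtov (R4), but eldtov is never obtained.
esksab would need tamkel, falpyr, and brywyn (R10), but tamkel is never obtained.
tamkel would need esksab, falpyr, and ashumb (R2), but esksab is never obtained.
orbyul would need mirpax, ondorb, and eldtov (R9), but eldtov is never obtained.
torkel would need qilond, mirmor, and ondorb (R6), but mirmor is never obtained.
None of the 5 are reached.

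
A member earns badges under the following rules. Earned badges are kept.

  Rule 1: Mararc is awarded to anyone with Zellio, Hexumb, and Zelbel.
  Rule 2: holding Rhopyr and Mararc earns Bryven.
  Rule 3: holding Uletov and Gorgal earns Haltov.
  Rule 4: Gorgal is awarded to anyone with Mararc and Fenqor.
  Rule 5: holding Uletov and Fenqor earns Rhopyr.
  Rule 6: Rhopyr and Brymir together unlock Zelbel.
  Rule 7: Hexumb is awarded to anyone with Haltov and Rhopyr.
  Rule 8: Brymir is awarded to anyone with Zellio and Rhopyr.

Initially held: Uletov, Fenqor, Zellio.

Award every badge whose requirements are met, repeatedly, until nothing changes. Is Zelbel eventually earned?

Yes

With Uletov and Fenqor, Rhopyr is earned (Rule 5).
With Zellio and Rhopyr, Brymir is earned (Rule 8).
With Rhopyr and Brymir, Zelbel is earned (Rule 6).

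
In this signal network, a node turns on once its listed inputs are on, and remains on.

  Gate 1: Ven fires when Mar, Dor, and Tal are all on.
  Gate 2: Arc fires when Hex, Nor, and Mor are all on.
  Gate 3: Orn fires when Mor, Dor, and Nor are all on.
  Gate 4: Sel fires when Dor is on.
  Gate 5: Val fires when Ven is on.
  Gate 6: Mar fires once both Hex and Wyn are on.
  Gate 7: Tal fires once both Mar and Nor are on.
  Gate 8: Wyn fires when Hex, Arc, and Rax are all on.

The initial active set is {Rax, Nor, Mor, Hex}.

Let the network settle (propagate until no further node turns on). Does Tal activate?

Gate 2: Hex, Nor, and Mor on → Arc on.
Hex, Arc, and Rax are on, so Wyn fires (Gate 8).
Hex and Wyn are on, so Mar fires (Gate 6).
Mar and Nor are on, so Tal fires (Gate 7).

Yes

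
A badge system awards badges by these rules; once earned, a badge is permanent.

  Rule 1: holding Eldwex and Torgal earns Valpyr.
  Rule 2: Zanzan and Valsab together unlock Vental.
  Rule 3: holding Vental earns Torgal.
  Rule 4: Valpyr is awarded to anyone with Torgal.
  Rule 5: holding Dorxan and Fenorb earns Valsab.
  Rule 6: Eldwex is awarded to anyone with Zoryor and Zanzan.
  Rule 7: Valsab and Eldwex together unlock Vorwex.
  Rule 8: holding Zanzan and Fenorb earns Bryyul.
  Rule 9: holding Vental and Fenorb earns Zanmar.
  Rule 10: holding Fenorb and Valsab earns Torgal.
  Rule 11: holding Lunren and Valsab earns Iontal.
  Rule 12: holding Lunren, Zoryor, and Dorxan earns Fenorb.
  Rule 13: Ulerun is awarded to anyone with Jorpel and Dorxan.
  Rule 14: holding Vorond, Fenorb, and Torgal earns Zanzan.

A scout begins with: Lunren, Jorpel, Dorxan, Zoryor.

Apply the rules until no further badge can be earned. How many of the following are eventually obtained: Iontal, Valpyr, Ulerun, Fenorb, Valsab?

5

With Lunren, Zoryor, and Dorxan, Fenorb is earned (Rule 12).
With Jorpel and Dorxan, Ulerun is earned (Rule 13).
With Dorxan and Fenorb, Valsab is earned (Rule 5).
With Lunren and Valsab, Iontal is earned (Rule 11).
With Fenorb and Valsab, Torgal is earned (Rule 10).
With Torgal, Valpyr is earned (Rule 4).
Iontal: reached.
Valpyr: reached.
Ulerun: reached.
Fenorb: reached.
Valsab: reached.
All 5 are reached.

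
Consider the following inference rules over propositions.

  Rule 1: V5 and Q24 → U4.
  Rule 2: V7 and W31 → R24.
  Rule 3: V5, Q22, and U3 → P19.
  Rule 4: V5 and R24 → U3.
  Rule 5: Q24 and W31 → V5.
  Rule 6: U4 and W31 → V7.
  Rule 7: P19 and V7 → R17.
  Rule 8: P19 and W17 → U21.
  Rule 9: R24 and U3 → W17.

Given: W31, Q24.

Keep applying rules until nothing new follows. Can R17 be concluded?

No

R17 would need P19 and V7 (Rule 7), but P19 is never established.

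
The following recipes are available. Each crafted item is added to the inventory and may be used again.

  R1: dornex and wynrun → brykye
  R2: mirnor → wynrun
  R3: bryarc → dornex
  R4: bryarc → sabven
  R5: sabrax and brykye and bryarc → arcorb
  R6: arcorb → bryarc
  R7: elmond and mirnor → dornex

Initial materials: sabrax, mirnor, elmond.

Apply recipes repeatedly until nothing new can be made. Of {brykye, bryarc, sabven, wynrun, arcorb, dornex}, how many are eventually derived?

3

Using R2, mirnor makes wynrun.
Using R7, elmond and mirnor make dornex.
dornex and wynrun → brykye (R1).
brykye: reached.
bryarc would need arcorb (R6), but arcorb is never obtained.
sabven would need bryarc (R4), but bryarc is never obtained.
wynrun: reached.
arcorb would need sabrax, brykye, and bryarc (R5), but bryarc is never obtained.
dornex: reached.
Reached: brykye, wynrun, and dornex — 3 of the 6.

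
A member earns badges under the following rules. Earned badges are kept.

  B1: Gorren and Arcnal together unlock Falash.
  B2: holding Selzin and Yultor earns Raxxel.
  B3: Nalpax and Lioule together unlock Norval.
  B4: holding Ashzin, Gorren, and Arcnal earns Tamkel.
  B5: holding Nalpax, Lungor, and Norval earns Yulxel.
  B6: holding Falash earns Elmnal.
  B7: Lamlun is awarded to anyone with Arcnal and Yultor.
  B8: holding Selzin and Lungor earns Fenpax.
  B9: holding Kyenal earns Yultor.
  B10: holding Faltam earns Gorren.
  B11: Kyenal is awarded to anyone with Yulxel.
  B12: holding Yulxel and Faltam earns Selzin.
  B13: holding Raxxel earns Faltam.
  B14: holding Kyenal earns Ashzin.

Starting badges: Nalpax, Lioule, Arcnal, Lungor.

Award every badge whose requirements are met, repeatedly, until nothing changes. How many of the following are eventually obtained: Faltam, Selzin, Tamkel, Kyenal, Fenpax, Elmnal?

With Nalpax and Lioule, Norval is earned (B3).
With Nalpax, Lungor, and Norval, Yulxel is earned (B5).
With Yulxel, Kyenal is earned (B11).
Faltam would need Raxxel (B13), but Raxxel is never earned.
Selzin would need Yulxel and Faltam (B12), but Faltam is never earned.
Tamkel would need Ashzin, Gorren, and Arcnal (B4), but Gorren is never earned.
Kyenal: reached.
Fenpax would need Selzin and Lungor (B8), but Selzin is never earned.
Elmnal would need Falash (B6), but Falash is never earned.
Reached: Kyenal — 1 of the 6.

1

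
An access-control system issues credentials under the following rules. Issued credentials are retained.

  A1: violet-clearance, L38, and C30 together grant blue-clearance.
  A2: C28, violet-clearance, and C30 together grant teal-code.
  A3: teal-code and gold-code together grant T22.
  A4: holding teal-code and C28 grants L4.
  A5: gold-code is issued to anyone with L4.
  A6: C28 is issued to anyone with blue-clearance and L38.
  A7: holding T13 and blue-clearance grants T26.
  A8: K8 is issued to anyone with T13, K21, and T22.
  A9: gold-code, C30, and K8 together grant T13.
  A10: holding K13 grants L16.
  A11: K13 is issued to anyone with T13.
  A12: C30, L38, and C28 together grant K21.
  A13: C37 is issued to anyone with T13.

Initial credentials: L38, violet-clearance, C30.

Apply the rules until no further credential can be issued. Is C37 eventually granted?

No

C37 would need T13 (A13), but T13 is never granted.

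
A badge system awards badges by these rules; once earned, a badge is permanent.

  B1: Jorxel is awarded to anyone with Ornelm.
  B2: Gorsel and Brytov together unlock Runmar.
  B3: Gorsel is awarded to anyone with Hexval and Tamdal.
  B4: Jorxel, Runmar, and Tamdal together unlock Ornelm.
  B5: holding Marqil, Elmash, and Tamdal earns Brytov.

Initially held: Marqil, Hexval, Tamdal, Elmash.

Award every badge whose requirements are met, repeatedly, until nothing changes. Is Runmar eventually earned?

With Marqil, Elmash, and Tamdal, Brytov is earned (B5).
With Hexval and Tamdal, Gorsel is earned (B3).
With Gorsel and Brytov, Runmar is earned (B2).

Yes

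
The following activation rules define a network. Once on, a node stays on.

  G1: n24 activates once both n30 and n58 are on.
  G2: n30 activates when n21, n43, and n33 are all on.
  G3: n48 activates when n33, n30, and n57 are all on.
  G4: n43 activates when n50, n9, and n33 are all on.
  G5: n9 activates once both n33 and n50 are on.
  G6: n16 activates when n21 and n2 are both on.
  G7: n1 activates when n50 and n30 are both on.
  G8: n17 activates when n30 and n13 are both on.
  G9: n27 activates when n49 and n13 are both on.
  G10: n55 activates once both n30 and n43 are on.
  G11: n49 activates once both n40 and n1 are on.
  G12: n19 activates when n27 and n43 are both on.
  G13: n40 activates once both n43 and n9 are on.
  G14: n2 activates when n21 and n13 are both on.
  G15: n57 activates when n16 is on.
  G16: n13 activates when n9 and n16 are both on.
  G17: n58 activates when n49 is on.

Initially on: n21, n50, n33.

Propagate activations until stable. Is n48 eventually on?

No

n48 would need n33, n30, and n57 (G3), but n57 never turns on.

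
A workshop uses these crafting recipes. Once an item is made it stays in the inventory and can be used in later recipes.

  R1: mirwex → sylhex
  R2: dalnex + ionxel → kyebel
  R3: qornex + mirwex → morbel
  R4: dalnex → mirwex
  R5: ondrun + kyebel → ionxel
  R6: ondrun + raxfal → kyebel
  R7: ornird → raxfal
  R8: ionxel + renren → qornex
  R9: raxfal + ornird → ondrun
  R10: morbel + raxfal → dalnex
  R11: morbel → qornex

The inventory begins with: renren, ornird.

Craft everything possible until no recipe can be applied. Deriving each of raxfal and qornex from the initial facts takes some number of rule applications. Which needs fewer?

raxfal: ornird → raxfal (R7). [1 rule application]
qornex: ornird → raxfal (R7). raxfal + ornird → ondrun (R9). ondrun + raxfal → kyebel (R6). ondrun + kyebel → ionxel (R5). Using R8, ionxel and renren make qornex. [5 rule applications]
raxfal needs fewer.

raxfal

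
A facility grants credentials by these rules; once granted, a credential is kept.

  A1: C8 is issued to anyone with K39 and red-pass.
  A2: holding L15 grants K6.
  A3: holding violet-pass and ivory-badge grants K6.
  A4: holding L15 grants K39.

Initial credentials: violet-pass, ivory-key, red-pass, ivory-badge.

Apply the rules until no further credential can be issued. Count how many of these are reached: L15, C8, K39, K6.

Holding violet-pass and ivory-badge grants K6 (A3).
No rule produces L15, and it is not given.
C8 would need K39 and red-pass (A1), but K39 is never granted.
K39 would need L15 (A4), but L15 is never granted.
K6: reached.
Reached: K6 — 1 of the 4.

1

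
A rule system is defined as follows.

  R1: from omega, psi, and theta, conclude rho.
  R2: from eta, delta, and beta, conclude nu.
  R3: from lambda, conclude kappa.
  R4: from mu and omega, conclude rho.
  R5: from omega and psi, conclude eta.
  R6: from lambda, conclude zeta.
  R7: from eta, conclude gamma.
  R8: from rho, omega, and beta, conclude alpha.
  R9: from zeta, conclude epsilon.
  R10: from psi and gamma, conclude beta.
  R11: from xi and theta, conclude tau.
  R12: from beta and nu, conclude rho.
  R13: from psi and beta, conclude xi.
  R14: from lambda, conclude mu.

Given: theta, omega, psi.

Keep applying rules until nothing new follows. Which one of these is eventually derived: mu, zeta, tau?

From omega and psi, R5 gives eta.
From eta, R7 gives gamma.
From psi and gamma, R10 gives beta.
psi and beta hold, so xi follows (R13).
xi and theta hold, so tau follows (R11).
mu would need lambda (R14), but lambda is never established. zeta would need lambda (R6), but lambda is never established.

tau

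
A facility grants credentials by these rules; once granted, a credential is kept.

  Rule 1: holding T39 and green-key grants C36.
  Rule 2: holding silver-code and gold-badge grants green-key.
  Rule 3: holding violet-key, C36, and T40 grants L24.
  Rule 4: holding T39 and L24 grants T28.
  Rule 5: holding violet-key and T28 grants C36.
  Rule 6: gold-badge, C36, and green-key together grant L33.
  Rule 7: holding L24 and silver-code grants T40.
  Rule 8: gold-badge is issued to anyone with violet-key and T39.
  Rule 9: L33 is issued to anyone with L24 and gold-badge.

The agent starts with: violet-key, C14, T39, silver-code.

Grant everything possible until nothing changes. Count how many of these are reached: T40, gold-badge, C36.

2

Holding violet-key and T39 grants gold-badge (Rule 8).
Holding silver-code and gold-badge grants green-key (Rule 2).
Holding T39 and green-key grants C36 (Rule 1).
T40 would need L24 and silver-code (Rule 7), but L24 is never granted.
gold-badge: reached.
C36: reached.
Reached: gold-badge and C36 — 2 of the 3.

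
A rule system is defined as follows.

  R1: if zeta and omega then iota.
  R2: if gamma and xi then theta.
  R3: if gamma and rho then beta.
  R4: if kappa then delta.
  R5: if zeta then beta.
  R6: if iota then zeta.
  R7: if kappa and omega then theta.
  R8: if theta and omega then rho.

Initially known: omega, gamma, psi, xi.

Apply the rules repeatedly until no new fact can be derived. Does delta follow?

delta would need kappa (R4), but kappa is never established.

No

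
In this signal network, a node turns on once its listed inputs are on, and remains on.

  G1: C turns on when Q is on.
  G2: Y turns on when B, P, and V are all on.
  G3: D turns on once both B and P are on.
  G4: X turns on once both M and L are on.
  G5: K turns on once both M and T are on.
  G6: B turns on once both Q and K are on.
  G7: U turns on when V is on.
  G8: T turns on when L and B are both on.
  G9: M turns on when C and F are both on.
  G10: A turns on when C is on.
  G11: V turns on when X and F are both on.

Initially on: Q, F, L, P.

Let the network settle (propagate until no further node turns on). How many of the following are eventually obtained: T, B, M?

1

Q is on, so C turns on (G1).
G9: C and F on → M on.
T would need L and B (G8), but B never turns on.
B would need Q and K (G6), but K never turns on.
M: reached.
Reached: M — 1 of the 3.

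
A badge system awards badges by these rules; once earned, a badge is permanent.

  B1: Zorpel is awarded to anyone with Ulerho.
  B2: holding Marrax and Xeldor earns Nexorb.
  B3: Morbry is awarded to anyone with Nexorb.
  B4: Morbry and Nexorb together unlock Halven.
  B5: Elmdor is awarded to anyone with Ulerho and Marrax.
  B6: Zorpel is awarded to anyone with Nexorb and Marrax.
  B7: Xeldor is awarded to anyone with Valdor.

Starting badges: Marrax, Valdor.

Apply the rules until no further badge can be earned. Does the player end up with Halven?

With Valdor, Xeldor is earned (B7).
With Marrax and Xeldor, Nexorb is earned (B2).
With Nexorb, Morbry is earned (B3).
With Morbry and Nexorb, Halven is earned (B4).

Yes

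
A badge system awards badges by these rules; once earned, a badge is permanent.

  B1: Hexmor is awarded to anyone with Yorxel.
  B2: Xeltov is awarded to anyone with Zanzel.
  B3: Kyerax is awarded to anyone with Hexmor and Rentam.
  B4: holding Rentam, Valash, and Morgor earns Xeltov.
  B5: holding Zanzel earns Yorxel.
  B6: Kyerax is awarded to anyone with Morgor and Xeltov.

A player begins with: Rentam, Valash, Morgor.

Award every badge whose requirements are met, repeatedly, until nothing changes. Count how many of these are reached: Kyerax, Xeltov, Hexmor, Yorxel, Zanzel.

With Rentam, Valash, and Morgor, Xeltov is earned (B4).
With Morgor and Xeltov, Kyerax is earned (B6).
Kyerax: reached.
Xeltov: reached.
Hexmor would need Yorxel (B1), but Yorxel is never earned.
Yorxel would need Zanzel (B5), but Zanzel is never earned.
No rule produces Zanzel, and it is not given.
Reached: Kyerax and Xeltov — 2 of the 5.

2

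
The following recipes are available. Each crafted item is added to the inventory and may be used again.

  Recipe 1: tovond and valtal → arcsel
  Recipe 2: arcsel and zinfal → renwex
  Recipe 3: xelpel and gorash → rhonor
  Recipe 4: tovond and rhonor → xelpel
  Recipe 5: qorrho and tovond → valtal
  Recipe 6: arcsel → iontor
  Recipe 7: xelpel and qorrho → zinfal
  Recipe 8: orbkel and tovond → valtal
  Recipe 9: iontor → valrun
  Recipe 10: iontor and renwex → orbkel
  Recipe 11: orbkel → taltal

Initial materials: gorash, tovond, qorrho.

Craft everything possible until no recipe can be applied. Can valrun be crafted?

qorrho and tovond → valtal (Recipe 5).
Using Recipe 1, tovond and valtal make arcsel.
Using Recipe 6, arcsel makes iontor.
iontor → valrun (Recipe 9).

Yes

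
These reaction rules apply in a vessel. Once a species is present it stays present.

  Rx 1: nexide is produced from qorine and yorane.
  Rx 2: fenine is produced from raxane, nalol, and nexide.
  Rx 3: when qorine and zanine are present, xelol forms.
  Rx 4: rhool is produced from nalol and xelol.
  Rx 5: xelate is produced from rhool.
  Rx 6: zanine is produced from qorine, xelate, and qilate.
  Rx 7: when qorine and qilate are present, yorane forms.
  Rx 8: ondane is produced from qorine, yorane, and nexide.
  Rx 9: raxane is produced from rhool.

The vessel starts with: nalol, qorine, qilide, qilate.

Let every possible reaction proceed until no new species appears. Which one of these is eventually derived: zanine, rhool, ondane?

qorine and qilate present → yorane forms (Rx 7).
qorine and yorane present → nexide forms (Rx 1).
qorine, yorane, and nexide present → ondane forms (Rx 8).
rhool would need nalol and xelol (Rx 4), but xelol never forms. zanine would need qorine, xelate, and qilate (Rx 6), but xelate never forms.

ondane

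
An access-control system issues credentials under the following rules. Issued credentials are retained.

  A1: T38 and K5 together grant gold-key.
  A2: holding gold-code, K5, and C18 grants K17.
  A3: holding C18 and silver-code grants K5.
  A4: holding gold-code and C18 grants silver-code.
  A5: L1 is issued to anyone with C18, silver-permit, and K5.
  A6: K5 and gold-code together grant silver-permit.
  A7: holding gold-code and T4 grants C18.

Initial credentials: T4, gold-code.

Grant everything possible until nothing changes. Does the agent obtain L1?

Yes

Holding gold-code and T4 grants C18 (A7).
Holding gold-code and C18 grants silver-code (A4).
Holding C18 and silver-code grants K5 (A3).
Holding K5 and gold-code grants silver-permit (A6).
Holding C18, silver-permit, and K5 grants L1 (A5).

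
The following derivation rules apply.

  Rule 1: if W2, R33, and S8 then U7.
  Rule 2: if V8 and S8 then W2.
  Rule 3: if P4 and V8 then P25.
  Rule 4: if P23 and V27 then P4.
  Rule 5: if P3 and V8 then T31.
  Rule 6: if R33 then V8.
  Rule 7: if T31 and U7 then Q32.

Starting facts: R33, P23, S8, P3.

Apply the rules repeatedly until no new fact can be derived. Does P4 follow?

No

P4 would need P23 and V27 (Rule 4), but V27 is never established.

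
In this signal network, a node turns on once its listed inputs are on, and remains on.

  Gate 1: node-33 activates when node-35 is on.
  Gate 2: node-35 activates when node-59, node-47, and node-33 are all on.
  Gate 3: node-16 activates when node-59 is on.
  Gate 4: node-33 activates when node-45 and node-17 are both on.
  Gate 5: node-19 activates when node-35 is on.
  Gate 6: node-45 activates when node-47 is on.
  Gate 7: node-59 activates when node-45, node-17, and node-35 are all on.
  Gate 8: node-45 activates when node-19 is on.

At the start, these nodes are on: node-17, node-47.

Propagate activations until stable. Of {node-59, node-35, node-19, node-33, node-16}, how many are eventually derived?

Gate 6: node-47 on → node-45 on.
node-45 and node-17 are on, so node-33 activates (Gate 4).
node-59 would need node-45, node-17, and node-35 (Gate 7), but node-35 never turns on.
node-35 would need node-59, node-47, and node-33 (Gate 2), but node-59 never turns on.
node-19 would need node-35 (Gate 5), but node-35 never turns on.
node-33: reached.
node-16 would need node-59 (Gate 3), but node-59 never turns on.
Reached: node-33 — 1 of the 5.

1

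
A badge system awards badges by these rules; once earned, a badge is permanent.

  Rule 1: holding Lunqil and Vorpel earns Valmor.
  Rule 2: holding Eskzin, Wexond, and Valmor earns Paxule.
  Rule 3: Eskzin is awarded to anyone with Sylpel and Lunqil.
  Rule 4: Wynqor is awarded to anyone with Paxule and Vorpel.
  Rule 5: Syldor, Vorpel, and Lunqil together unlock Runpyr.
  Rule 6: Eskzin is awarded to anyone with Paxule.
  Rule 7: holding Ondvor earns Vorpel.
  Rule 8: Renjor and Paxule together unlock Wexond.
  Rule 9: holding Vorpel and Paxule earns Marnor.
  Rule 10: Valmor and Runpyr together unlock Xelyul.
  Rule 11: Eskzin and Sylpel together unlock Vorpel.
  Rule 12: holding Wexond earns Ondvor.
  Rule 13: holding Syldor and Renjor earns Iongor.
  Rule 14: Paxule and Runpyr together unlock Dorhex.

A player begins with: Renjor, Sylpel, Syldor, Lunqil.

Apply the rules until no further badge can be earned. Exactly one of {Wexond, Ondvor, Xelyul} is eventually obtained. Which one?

Xelyul

With Sylpel and Lunqil, Eskzin is earned (Rule 3).
With Eskzin and Sylpel, Vorpel is earned (Rule 11).
With Lunqil and Vorpel, Valmor is earned (Rule 1).
With Syldor, Vorpel, and Lunqil, Runpyr is earned (Rule 5).
With Valmor and Runpyr, Xelyul is earned (Rule 10).
Wexond would need Renjor and Paxule (Rule 8), but Paxule is never earned. Ondvor would need Wexond (Rule 12), but Wexond is never earned.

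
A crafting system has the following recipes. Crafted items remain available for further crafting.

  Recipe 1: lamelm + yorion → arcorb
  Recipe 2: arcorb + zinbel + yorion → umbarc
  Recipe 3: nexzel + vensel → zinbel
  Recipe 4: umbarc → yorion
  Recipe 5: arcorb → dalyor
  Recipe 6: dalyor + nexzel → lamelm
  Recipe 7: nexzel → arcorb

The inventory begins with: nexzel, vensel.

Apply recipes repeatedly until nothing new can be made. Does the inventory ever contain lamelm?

Using Recipe 7, nexzel makes arcorb.
arcorb → dalyor (Recipe 5).
Using Recipe 6, dalyor and nexzel make lamelm.

Yes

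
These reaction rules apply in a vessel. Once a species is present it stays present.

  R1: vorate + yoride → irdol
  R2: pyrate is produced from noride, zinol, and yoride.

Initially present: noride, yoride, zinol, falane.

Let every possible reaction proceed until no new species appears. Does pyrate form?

noride, zinol, and yoride present → pyrate forms (R2).

Yes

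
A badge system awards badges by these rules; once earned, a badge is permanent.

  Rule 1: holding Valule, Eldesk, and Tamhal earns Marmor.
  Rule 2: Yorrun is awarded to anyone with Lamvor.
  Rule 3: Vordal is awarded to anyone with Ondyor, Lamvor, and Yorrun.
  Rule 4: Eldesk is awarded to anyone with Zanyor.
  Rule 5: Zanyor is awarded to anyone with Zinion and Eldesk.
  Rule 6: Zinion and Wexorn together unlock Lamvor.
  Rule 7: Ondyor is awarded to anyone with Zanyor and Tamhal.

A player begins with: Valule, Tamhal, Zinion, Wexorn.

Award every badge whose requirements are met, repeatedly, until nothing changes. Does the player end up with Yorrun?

Yes

With Zinion and Wexorn, Lamvor is earned (Rule 6).
With Lamvor, Yorrun is earned (Rule 2).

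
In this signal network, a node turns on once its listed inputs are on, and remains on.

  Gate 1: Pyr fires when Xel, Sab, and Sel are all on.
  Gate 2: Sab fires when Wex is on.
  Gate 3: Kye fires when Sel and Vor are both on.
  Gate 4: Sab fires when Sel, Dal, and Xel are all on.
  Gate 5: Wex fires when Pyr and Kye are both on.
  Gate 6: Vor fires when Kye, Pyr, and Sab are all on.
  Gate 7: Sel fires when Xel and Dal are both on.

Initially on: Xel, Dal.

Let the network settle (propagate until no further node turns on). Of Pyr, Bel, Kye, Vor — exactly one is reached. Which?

Xel and Dal are on, so Sel fires (Gate 7).
Sel, Dal, and Xel are on, so Sab fires (Gate 4).
Xel, Sab, and Sel are on, so Pyr fires (Gate 1).
Kye would need Sel and Vor (Gate 3), but Vor never turns on. Vor would need Kye, Pyr, and Sab (Gate 6), but Kye never turns on. No rule produces Bel, and it is not given.

Pyr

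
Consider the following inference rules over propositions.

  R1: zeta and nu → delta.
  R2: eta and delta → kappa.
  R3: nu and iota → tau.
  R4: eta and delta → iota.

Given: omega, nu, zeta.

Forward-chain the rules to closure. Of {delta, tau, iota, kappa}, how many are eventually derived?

1

From zeta and nu, R1 gives delta.
delta: reached.
tau would need nu and iota (R3), but iota is never established.
iota would need eta and delta (R4), but eta is never established.
kappa would need eta and delta (R2), but eta is never established.
Reached: delta — 1 of the 4.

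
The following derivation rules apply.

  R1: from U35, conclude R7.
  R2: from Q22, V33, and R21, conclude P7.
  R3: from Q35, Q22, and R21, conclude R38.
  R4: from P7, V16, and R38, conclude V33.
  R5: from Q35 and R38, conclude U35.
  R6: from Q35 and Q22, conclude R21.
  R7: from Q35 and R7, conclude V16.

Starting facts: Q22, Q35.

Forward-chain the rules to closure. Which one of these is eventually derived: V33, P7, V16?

V16

Q35 and Q22 hold, so R21 follows (R6).
From Q35, Q22, and R21, R3 gives R38.
Q35 and R38 hold, so U35 follows (R5).
U35 holds, so R7 follows (R1).
Q35 and R7 hold, so V16 follows (R7).
V33 would need P7, V16, and R38 (R4), but P7 is never established. P7 would need Q22, V33, and R21 (R2), but V33 is never established.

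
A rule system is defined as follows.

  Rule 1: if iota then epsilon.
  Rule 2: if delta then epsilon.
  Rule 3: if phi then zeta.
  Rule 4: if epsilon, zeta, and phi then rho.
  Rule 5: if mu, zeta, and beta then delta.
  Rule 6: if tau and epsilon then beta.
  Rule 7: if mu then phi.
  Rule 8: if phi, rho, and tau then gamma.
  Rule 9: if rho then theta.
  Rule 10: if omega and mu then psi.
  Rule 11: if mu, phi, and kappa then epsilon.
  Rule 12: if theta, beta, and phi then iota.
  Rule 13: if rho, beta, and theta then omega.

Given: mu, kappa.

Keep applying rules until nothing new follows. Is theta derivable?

mu holds, so phi follows (Rule 7).
From mu, phi, and kappa, Rule 11 gives epsilon.
phi holds, so zeta follows (Rule 3).
From epsilon, zeta, and phi, Rule 4 gives rho.
From rho, Rule 9 gives theta.

Yes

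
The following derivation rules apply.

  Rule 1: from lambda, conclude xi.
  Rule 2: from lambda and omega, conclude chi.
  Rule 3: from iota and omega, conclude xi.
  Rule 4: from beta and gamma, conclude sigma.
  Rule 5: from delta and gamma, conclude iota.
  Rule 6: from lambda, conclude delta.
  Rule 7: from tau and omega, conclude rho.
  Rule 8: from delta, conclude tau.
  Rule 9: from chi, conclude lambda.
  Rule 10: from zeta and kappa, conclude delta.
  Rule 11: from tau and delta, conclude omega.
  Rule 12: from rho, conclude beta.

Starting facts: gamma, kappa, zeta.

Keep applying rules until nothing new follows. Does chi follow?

No

chi would need lambda and omega (Rule 2), but lambda is never established.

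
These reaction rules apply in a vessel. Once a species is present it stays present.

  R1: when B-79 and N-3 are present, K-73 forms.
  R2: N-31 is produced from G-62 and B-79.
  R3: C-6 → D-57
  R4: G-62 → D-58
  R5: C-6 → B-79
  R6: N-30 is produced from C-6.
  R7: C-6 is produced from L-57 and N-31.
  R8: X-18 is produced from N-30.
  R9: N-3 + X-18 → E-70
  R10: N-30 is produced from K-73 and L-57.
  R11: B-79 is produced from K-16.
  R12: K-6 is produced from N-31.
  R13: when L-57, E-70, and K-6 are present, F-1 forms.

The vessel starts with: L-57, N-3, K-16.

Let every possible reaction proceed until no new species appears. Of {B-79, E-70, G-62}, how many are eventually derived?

K-16 present → B-79 forms (R11).
B-79 and N-3 present → K-73 forms (R1).
K-73 and L-57 present → N-30 forms (R10).
N-30 present → X-18 forms (R8).
N-3 and X-18 present → E-70 forms (R9).
B-79: reached.
E-70: reached.
No rule produces G-62, and it is not given.
Reached: B-79 and E-70 — 2 of the 3.

2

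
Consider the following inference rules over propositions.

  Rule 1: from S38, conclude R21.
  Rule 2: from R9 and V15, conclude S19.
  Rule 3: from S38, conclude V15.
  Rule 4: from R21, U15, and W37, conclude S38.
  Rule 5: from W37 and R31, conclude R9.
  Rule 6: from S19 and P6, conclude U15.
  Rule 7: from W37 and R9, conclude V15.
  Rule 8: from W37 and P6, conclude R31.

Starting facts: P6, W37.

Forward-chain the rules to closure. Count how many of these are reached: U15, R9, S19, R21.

From W37 and P6, Rule 8 gives R31.
W37 and R31 hold, so R9 follows (Rule 5).
W37 and R9 hold, so V15 follows (Rule 7).
From R9 and V15, Rule 2 gives S19.
From S19 and P6, Rule 6 gives U15.
U15: reached.
R9: reached.
S19: reached.
R21 would need S38 (Rule 1), but S38 is never established.
Reached: U15, R9, and S19 — 3 of the 4.

3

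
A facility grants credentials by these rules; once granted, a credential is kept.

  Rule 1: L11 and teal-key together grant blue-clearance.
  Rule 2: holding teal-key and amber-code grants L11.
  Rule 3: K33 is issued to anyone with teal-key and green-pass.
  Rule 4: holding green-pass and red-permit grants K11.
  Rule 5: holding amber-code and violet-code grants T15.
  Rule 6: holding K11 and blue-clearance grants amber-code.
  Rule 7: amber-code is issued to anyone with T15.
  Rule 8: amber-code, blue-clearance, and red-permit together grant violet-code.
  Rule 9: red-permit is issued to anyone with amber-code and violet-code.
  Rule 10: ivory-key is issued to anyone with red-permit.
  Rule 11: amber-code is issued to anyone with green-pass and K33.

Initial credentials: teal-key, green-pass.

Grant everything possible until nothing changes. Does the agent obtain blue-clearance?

Holding teal-key and green-pass grants K33 (Rule 3).
Holding green-pass and K33 grants amber-code (Rule 11).
Holding teal-key and amber-code grants L11 (Rule 2).
Holding L11 and teal-key grants blue-clearance (Rule 1).

Yes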